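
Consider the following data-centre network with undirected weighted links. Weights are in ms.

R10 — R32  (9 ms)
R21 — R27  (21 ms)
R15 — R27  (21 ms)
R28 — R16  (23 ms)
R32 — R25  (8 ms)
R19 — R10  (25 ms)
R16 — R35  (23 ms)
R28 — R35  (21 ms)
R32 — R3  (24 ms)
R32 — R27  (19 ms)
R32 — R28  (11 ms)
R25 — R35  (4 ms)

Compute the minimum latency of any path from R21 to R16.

74 ms

Enumerating some paths:
R21 - R27 - R32 - R28 - R35 - R16: 21+19+11+21+23 = 95
R21 - R27 - R32 - R25 - R35 - R16: 21+19+8+4+23 = 75
R21 - R27 - R32 - R25 - R35 - R28 - R16: 21+19+8+4+21+23 = 96
R21 - R27 - R32 - R28 - R16: 21+19+11+23 = 74
Cheapest is R21 - R27 - R32 - R28 - R16 at 74 ms.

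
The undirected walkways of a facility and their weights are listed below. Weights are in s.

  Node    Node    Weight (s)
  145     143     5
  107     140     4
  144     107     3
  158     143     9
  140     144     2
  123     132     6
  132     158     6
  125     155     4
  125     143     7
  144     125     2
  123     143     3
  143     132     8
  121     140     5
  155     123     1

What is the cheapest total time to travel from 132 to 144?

13 s

Running Dijkstra from 132:
132: 0
158: 6  (via 132)
123: 6  (via 132)
155: 7  (via 123)
143: 8  (via 132)
125: 11  (via 155)
144: 13  (via 125)
Shortest route: 132–123–155–125–144 = 13 s.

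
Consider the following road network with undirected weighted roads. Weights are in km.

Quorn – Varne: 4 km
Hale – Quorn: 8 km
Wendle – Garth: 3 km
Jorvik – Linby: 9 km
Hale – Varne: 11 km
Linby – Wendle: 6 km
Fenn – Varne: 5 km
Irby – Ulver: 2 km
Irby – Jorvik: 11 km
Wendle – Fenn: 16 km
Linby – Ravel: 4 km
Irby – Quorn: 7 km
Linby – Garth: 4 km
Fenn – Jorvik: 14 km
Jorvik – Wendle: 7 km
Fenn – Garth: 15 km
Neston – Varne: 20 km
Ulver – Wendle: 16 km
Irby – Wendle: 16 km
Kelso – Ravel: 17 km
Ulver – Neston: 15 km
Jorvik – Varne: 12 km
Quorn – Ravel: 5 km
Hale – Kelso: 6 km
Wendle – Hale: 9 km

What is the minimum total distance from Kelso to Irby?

21 km

Settle nodes by increasing distance from Kelso:
Kelso: 0
Hale: 6  (via Kelso)
Quorn: 14  (via Hale)
Wendle: 15  (via Hale)
Ravel: 17  (via Kelso)
Varne: 17  (via Hale)
Garth: 18  (via Wendle)
Linby: 21  (via Wendle)
Irby: 21  (via Quorn)
Shortest route: Kelso–Hale–Quorn–Irby = 21 km.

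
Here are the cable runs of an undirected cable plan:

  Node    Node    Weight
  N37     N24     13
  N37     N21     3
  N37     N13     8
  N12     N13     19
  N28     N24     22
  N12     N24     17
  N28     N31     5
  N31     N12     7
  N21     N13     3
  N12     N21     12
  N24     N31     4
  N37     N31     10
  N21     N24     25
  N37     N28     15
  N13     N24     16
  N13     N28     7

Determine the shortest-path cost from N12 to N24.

11

Candidate routes:
N12 - N31 - N24: 7+4 = 11
N12 - N24: 17 = 17
Cheapest is N12 - N31 - N24 at 11.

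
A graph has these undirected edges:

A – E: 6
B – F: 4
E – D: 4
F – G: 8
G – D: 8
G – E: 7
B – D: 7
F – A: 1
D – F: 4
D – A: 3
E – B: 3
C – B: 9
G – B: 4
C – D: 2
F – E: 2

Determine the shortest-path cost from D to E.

Candidate routes:
D - E: 4 = 4
D - A - F - E: 3+1+2 = 6
Cheapest is D - E at 4.

4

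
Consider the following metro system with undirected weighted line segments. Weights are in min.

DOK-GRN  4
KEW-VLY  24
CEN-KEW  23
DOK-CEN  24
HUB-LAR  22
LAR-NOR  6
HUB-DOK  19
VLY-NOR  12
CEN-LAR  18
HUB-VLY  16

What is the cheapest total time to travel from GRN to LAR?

45 min

Running Dijkstra from GRN:
GRN: 0
DOK: 4  (via GRN)
HUB: 23  (via DOK)
CEN: 28  (via DOK)
VLY: 39  (via HUB)
LAR: 45  (via HUB)
Shortest route: GRN–DOK–HUB–LAR = 45 min.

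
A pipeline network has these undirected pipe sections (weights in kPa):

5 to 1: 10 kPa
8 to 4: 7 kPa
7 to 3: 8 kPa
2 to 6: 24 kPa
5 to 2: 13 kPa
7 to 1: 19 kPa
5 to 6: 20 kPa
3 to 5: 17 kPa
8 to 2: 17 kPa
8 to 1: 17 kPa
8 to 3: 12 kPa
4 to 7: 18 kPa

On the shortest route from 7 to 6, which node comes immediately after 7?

3

Candidate routes:
7 → 1 → 5 → 6: 19+10+20 = 49
7 → 3 → 5 → 6: 8+17+20 = 45
Cheapest is 7 → 3 → 5 → 6 at 45 kPa.
So from 7 the first move is to 3.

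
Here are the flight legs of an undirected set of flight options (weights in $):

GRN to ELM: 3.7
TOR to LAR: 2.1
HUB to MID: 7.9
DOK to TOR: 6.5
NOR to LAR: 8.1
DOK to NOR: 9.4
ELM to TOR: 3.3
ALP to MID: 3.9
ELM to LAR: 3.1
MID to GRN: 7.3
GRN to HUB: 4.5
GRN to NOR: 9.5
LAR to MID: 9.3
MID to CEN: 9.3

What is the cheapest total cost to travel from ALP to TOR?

Candidate routes:
ALP → MID → LAR → TOR: 3.9+9.3+2.1 = 15.3
ALP → MID → GRN → ELM → TOR: 3.9+7.3+3.7+3.3 = 18.2
The minimum is $15.3 via ALP → MID → LAR → TOR.

$15.3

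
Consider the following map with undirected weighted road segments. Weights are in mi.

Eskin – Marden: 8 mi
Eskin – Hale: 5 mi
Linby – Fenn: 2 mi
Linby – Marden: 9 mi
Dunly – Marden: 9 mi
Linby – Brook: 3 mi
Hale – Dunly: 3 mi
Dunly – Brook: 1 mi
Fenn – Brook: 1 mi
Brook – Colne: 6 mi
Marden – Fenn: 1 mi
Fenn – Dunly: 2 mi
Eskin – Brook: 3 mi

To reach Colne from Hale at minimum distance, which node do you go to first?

Dunly

Compare a few routes:
Hale → Dunly → Brook → Colne: 3+1+6 = 10
Hale → Dunly → Fenn → Brook → Colne: 3+2+1+6 = 12
Cheapest is Hale → Dunly → Brook → Colne at 10 mi.
So from Hale the first move is to Dunly.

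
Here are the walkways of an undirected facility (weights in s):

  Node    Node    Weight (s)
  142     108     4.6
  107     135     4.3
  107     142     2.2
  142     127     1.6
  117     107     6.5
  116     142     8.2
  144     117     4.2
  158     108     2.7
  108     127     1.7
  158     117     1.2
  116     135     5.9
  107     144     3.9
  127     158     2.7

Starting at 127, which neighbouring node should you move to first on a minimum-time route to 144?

142

Compare a few routes:
127 - 158 - 117 - 144: 2.7+1.2+4.2 = 8.1
127 - 142 - 107 - 144: 1.6+2.2+3.9 = 7.7
The minimum is 7.7 s via 127 - 142 - 107 - 144.
So from 127 the first move is to 142.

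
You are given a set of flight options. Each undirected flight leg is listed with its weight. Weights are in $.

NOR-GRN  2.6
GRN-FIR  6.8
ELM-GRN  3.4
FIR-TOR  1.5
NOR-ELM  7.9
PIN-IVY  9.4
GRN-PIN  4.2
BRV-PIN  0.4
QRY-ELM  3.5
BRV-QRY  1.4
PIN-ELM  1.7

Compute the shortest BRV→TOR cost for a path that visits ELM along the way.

$13.8

Shortest BRV→ELM: BRV → PIN → ELM = 2.1
Shortest ELM→TOR: ELM → GRN → FIR → TOR = 11.7
Total via ELM: 2.1 + 11.7 = $13.8.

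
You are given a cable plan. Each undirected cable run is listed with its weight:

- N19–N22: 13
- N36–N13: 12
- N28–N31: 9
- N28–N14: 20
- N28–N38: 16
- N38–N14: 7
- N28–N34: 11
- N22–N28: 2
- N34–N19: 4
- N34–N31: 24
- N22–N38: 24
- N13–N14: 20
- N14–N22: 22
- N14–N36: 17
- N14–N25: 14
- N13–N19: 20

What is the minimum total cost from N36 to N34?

Shortest distances from N36:
N36: 0
N13: 12  (via N36)
N14: 17  (via N36)
N38: 24  (via N14)
N25: 31  (via N14)
N19: 32  (via N13)
N34: 36  (via N19)
Shortest route: N36–N13–N19–N34 = 36.

36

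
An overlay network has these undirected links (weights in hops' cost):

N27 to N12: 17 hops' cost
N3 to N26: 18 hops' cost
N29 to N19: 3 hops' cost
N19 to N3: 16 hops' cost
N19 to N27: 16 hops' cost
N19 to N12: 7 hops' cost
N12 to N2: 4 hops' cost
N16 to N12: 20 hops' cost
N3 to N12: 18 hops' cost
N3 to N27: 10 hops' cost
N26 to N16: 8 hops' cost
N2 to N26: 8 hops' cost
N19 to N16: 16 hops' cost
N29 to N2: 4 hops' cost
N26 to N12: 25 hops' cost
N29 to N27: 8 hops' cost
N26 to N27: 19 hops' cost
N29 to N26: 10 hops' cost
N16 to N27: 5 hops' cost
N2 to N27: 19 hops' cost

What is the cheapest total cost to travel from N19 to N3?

16 hops' cost

Shortest distances from N19:
N19: 0
N29: 3  (via N19)
N2: 7  (via N29)
N12: 7  (via N19)
N27: 11  (via N29)
N26: 13  (via N29)
N3: 16  (via N19)
Shortest route: N19–N3 = 16 hops' cost.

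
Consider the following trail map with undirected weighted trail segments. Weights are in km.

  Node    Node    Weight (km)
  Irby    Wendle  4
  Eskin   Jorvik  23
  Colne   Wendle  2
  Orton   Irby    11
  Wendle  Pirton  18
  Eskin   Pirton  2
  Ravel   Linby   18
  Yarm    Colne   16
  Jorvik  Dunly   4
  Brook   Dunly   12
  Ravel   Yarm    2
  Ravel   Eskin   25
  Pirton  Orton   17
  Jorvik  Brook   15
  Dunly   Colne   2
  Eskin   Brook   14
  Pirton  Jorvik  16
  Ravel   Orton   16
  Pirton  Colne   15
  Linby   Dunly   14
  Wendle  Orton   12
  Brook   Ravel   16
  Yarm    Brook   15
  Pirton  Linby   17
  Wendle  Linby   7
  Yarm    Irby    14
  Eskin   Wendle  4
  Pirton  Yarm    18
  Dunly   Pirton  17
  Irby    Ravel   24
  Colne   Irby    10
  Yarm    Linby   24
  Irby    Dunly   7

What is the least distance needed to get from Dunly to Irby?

Settle nodes by increasing distance from Dunly:
Dunly: 0
Colne: 2  (via Dunly)
Jorvik: 4  (via Dunly)
Wendle: 4  (via Colne)
Irby: 7  (via Dunly)
Shortest route: Dunly–Irby = 7 km.

7 km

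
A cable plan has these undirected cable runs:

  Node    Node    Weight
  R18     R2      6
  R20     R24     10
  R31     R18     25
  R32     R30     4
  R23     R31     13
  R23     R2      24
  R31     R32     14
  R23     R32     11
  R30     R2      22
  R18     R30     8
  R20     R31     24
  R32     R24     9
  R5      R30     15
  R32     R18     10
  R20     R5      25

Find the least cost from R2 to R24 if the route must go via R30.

27

Best R2 to R30: R2–R18–R30 costing 14
Shortest R30→R24: R30–R32–R24 = 13
Total via R30: 14 + 13 = 27.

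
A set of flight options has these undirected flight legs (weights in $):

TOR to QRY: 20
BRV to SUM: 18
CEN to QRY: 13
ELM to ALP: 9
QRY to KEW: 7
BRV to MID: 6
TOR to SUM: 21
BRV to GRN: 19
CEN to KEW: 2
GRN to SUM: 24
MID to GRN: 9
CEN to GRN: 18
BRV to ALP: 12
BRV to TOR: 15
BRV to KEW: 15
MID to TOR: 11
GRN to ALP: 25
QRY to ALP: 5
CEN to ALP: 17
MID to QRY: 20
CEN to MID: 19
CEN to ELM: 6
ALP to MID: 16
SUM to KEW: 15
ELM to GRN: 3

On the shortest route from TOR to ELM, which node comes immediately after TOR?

Candidate routes:
TOR–QRY–KEW–CEN–ELM: 20+7+2+6 = 35
TOR–BRV–MID–GRN–ELM: 15+6+9+3 = 33
TOR–QRY–ALP–ELM: 20+5+9 = 34
TOR–MID–GRN–ELM: 11+9+3 = 23
Cheapest is TOR–MID–GRN–ELM at $23.
So from TOR the first move is to MID.

MID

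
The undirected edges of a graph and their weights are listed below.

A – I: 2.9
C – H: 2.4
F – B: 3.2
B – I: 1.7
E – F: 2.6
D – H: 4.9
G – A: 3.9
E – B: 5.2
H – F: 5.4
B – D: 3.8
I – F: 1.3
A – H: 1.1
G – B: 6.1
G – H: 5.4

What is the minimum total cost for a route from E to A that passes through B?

9.8

Best E to B: E–B costing 5.2
Best B to A: B–I–A costing 4.6
Total via B: 5.2 + 4.6 = 9.8.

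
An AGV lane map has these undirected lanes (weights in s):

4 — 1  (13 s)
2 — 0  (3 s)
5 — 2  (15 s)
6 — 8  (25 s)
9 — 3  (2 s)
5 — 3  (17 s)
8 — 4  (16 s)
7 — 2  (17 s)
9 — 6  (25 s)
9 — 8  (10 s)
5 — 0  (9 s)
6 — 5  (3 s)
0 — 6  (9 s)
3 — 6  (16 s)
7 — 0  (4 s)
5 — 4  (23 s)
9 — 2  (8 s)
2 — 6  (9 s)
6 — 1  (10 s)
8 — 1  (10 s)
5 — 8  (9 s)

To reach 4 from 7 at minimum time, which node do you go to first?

Candidate routes:
7 - 0 - 5 - 4: 4+9+23 = 36
7 - 0 - 6 - 5 - 4: 4+9+3+23 = 39
7 - 0 - 5 - 8 - 4: 4+9+9+16 = 38
7 - 0 - 5 - 6 - 1 - 4: 4+9+3+10+13 = 39
Cheapest is 7 - 0 - 5 - 4 at 36 s.
So from 7 the first move is to 0.

0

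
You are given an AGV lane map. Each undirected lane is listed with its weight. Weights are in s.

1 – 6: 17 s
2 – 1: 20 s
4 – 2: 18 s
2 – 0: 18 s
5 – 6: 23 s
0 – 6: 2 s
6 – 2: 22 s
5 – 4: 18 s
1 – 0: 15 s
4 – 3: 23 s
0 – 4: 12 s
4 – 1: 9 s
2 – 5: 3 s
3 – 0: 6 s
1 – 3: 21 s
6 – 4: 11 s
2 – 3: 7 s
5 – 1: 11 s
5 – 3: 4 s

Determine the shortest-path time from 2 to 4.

Running Dijkstra from 2:
2: 0
5: 3  (via 2)
3: 7  (via 2)
0: 13  (via 3)
1: 14  (via 5)
6: 15  (via 0)
4: 18  (via 2)
Shortest route: 2 → 4 = 18 s.

18 s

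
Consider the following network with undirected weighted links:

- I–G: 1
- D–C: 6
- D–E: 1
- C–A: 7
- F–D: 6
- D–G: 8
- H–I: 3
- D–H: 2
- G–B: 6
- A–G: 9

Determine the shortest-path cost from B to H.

10

Enumerating some paths:
B → G → I → H: 6+1+3 = 10
B → G → D → H: 6+8+2 = 16
Cheapest is B → G → I → H at 10.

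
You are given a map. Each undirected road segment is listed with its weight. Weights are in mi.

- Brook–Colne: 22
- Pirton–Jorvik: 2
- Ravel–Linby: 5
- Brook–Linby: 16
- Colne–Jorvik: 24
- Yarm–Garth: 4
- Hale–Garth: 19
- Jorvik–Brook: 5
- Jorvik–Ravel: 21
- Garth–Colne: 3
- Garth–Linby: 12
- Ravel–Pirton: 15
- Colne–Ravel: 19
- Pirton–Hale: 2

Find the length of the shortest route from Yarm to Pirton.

25 mi

Running Dijkstra from Yarm:
Yarm: 0
Garth: 4  (via Yarm)
Colne: 7  (via Garth)
Linby: 16  (via Garth)
Ravel: 21  (via Linby)
Hale: 23  (via Garth)
Pirton: 25  (via Hale)
Shortest route: Yarm → Garth → Hale → Pirton = 25 mi.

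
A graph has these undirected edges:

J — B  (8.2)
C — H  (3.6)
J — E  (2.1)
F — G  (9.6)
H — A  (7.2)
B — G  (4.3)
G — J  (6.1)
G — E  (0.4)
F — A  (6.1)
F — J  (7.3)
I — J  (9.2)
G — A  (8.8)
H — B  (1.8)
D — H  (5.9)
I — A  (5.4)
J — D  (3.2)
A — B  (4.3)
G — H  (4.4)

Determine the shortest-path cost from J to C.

Settle nodes by increasing distance from J:
J: 0
E: 2.1  (via J)
G: 2.5  (via E)
D: 3.2  (via J)
B: 6.8  (via G)
H: 6.9  (via G)
F: 7.3  (via J)
I: 9.2  (via J)
C: 10.5  (via H)
Shortest route: J–E–G–H–C = 10.5.

10.5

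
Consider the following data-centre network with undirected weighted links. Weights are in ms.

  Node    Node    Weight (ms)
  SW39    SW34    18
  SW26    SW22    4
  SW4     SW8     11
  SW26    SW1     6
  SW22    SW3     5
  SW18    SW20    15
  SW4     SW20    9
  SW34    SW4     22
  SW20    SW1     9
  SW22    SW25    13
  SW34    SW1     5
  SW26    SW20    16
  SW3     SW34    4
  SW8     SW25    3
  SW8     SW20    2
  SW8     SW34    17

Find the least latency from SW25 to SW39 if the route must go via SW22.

40 ms

Best SW25 to SW22: SW25 → SW22 costing 13
Best SW22 to SW39: SW22 → SW3 → SW34 → SW39 costing 27
Total via SW22: 13 + 27 = 40 ms.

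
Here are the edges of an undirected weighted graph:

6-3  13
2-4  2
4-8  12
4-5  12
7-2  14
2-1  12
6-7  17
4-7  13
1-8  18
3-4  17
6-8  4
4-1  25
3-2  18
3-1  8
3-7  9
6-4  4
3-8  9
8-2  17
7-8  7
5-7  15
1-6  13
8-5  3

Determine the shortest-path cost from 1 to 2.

12

Compare a few routes:
1 → 2: 12 = 12
1 → 3 → 2: 8+18 = 26
1 → 6 → 4 → 2: 13+4+2 = 19
Cheapest is 1 → 2 at 12.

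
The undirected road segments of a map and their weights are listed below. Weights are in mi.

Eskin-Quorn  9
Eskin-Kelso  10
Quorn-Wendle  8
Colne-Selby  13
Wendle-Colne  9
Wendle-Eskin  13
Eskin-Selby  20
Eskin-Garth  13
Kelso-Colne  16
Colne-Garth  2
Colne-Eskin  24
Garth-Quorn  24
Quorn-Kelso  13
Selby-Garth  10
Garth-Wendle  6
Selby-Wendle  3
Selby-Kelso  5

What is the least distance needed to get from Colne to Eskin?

15 mi

Enumerating some paths:
Colne - Garth - Wendle - Eskin: 2+6+13 = 21
Colne - Garth - Eskin: 2+13 = 15
Cheapest is Colne - Garth - Eskin at 15 mi.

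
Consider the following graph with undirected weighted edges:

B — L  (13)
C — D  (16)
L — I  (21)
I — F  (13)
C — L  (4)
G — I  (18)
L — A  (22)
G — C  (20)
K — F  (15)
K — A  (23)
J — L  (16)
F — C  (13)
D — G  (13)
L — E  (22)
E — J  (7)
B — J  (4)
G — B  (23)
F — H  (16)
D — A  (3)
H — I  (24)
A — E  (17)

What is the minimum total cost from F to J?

Settle nodes by increasing distance from F:
F: 0
C: 13  (via F)
I: 13  (via F)
K: 15  (via F)
H: 16  (via F)
L: 17  (via C)
D: 29  (via C)
B: 30  (via L)
G: 31  (via I)
A: 32  (via D)
J: 33  (via L)
Shortest route: F–C–L–J = 33.

33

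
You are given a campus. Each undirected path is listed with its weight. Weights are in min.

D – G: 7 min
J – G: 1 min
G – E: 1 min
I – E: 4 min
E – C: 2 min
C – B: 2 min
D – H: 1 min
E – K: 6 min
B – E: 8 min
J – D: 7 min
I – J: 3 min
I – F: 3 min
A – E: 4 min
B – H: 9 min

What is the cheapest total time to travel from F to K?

13 min

Running Dijkstra from F:
F: 0
I: 3  (via F)
J: 6  (via I)
E: 7  (via I)
G: 7  (via J)
C: 9  (via E)
A: 11  (via E)
B: 11  (via C)
D: 13  (via J)
K: 13  (via E)
Shortest route: F–I–E–K = 13 min.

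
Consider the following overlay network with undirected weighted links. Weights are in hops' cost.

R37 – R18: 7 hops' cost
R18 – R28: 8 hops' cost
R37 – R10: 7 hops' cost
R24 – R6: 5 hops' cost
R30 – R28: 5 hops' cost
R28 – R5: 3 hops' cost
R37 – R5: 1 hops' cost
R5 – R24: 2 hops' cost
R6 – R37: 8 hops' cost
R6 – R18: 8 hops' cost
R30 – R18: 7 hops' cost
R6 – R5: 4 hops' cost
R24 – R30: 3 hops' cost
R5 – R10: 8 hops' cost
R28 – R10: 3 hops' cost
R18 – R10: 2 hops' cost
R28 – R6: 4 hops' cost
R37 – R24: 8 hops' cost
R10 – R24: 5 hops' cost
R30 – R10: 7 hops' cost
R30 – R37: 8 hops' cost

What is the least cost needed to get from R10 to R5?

6 hops' cost

Enumerating some paths:
R10 - R37 - R5: 7+1 = 8
R10 - R28 - R5: 3+3 = 6
R10 - R5: 8 = 8
R10 - R24 - R5: 5+2 = 7
The minimum is 6 hops' cost via R10 - R28 - R5.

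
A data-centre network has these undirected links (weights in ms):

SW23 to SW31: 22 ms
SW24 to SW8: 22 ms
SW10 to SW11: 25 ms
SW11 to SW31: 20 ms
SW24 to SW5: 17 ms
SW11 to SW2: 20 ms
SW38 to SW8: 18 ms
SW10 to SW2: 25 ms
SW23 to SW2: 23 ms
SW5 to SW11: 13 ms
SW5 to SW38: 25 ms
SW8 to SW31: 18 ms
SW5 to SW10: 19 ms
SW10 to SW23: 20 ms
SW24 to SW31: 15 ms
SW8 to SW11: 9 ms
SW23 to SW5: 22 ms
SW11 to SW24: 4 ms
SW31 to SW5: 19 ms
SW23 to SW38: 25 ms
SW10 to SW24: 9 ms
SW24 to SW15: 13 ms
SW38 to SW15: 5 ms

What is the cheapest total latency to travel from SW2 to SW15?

37 ms

Enumerating some paths:
SW2–SW11–SW24–SW15: 20+4+13 = 37
SW2–SW10–SW24–SW15: 25+9+13 = 47
Cheapest is SW2–SW11–SW24–SW15 at 37 ms.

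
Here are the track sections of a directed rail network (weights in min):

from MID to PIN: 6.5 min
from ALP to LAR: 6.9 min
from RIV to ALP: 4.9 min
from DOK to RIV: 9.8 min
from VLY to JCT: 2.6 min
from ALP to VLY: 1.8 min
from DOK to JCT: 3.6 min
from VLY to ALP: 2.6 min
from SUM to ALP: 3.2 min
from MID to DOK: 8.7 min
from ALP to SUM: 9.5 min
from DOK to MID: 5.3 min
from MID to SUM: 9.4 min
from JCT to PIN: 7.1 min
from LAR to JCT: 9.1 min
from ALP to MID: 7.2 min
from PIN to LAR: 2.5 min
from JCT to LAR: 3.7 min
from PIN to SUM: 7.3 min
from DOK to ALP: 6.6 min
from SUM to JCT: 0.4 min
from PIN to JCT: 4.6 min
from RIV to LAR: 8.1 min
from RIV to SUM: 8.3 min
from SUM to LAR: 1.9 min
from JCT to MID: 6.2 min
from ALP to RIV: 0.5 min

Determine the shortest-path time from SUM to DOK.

Compare a few routes:
SUM - ALP - MID - DOK: 3.2+7.2+8.7 = 19.1
SUM - JCT - MID - DOK: 0.4+6.2+8.7 = 15.3
The minimum is 15.3 min via SUM - JCT - MID - DOK.

15.3 min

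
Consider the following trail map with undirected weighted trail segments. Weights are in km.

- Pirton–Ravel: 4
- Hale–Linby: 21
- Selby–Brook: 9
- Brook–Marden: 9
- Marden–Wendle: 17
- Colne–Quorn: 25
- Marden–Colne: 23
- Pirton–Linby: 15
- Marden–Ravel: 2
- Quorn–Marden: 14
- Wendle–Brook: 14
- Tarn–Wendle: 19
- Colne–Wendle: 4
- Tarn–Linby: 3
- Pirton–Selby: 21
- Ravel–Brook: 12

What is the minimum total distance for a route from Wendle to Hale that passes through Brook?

Shortest Wendle→Brook: Wendle → Brook = 14
Best Brook to Hale: Brook → Marden → Ravel → Pirton → Linby → Hale costing 51
Total via Brook: 14 + 51 = 65 km.

65 km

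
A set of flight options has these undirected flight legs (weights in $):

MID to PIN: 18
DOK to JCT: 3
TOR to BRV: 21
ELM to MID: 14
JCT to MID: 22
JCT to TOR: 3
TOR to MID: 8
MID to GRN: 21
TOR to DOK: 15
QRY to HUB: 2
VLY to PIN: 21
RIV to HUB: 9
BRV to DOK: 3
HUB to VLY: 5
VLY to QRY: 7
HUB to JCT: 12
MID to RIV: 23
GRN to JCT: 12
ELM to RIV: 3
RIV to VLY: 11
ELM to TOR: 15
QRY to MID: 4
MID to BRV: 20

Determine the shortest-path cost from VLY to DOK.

$20

Enumerating some paths:
VLY–HUB–JCT–DOK: 5+12+3 = 20
VLY–QRY–HUB–JCT–DOK: 7+2+12+3 = 24
VLY–QRY–MID–TOR–JCT–DOK: 7+4+8+3+3 = 25
The minimum is $20 via VLY–HUB–JCT–DOK.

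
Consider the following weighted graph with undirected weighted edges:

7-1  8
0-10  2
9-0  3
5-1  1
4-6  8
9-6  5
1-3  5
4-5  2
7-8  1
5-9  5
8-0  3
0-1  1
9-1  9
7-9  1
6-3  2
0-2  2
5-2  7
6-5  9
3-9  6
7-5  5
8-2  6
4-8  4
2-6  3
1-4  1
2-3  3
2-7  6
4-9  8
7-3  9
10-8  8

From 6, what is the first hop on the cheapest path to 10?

2

Compare a few routes:
6 → 3 → 2 → 0 → 10: 2+3+2+2 = 9
6 → 2 → 0 → 10: 3+2+2 = 7
The minimum is 7 via 6 → 2 → 0 → 10.
So from 6 the first move is to 2.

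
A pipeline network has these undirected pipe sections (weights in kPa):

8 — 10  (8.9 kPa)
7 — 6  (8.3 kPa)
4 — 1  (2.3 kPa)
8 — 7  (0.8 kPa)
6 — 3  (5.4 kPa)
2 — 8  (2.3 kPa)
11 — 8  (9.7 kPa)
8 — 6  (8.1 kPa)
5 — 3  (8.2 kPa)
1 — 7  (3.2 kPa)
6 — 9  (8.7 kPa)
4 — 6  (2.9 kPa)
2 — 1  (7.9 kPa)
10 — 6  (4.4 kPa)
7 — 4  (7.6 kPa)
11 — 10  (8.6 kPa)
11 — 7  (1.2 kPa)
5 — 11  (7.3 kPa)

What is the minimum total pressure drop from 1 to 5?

Settle nodes by increasing distance from 1:
1: 0
4: 2.3  (via 1)
7: 3.2  (via 1)
8: 4  (via 7)
11: 4.4  (via 7)
6: 5.2  (via 4)
2: 6.3  (via 8)
10: 9.6  (via 6)
3: 10.6  (via 6)
5: 11.7  (via 11)
Shortest route: 1–7–11–5 = 11.7 kPa.

11.7 kPa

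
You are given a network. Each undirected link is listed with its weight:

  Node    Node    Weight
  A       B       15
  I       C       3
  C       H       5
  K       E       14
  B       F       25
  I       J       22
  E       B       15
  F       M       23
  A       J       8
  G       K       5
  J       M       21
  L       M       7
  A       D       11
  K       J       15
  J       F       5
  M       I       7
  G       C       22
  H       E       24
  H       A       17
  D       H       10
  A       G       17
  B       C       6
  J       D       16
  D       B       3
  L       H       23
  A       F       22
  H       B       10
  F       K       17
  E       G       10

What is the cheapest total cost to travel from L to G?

Settle nodes by increasing distance from L:
L: 0
M: 7  (via L)
I: 14  (via M)
C: 17  (via I)
H: 22  (via C)
B: 23  (via C)
D: 26  (via B)
J: 28  (via M)
F: 30  (via M)
A: 36  (via J)
E: 38  (via B)
G: 39  (via C)
Shortest route: L–M–I–C–G = 39.

39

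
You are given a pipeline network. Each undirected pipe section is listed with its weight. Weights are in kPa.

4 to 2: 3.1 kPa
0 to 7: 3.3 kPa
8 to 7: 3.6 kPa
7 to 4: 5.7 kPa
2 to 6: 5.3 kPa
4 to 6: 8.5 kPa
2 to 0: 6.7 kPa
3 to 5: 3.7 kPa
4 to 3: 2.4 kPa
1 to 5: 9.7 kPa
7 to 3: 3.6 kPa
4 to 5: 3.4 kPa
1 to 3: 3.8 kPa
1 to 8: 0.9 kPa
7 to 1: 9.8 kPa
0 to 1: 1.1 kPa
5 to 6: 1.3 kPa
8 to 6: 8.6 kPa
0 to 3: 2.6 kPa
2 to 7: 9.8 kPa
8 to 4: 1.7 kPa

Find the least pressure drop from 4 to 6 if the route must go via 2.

8.4 kPa

Best 4 to 2: 4–2 costing 3.1
Shortest 2→6: 2–6 = 5.3
Total via 2: 3.1 + 5.3 = 8.4 kPa.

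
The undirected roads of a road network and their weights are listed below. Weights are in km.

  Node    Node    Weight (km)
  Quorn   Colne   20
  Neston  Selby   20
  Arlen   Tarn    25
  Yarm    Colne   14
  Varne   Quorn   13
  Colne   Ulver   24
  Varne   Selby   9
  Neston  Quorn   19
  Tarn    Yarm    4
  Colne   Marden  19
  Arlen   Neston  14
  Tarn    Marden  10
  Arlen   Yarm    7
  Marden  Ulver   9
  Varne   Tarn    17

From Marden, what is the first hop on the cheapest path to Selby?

Tarn

Enumerating some paths:
Marden–Tarn–Varne–Selby: 10+17+9 = 36
Marden–Tarn–Yarm–Arlen–Neston–Selby: 10+4+7+14+20 = 55
The minimum is 36 km via Marden–Tarn–Varne–Selby.
So from Marden the first move is to Tarn.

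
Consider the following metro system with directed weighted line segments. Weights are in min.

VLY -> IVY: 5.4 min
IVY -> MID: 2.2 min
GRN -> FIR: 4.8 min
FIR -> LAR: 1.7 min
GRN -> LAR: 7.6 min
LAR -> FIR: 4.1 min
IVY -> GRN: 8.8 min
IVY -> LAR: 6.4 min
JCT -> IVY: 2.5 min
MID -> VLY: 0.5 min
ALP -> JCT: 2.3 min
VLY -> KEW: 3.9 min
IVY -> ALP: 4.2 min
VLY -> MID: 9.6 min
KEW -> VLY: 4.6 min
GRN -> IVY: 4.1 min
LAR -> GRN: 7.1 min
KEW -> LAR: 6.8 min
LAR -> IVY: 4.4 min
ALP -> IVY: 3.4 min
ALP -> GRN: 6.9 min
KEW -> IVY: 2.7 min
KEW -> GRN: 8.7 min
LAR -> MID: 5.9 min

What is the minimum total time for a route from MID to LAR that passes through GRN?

19.6 min

Shortest MID→GRN: MID–VLY–KEW–GRN = 13.1
Best GRN to LAR: GRN–FIR–LAR costing 6.5
Total via GRN: 13.1 + 6.5 = 19.6 min.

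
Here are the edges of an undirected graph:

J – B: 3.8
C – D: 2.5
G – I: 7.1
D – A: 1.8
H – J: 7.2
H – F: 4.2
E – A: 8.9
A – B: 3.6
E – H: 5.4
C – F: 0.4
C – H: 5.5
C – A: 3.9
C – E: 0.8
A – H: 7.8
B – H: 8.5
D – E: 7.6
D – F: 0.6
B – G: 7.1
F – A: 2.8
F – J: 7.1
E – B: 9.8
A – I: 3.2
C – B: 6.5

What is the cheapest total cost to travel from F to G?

12.7

Running Dijkstra from F:
F: 0
C: 0.4  (via F)
D: 0.6  (via F)
E: 1.2  (via C)
A: 2.4  (via D)
H: 4.2  (via F)
I: 5.6  (via A)
B: 6  (via A)
J: 7.1  (via F)
G: 12.7  (via I)
Shortest route: F → D → A → I → G = 12.7.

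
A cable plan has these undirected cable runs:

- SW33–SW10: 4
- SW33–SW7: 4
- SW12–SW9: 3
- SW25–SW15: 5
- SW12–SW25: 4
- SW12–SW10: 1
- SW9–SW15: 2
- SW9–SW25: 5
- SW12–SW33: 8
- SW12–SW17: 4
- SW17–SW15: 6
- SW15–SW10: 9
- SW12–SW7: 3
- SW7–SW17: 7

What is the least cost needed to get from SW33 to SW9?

Enumerating some paths:
SW33 → SW7 → SW12 → SW9: 4+3+3 = 10
SW33 → SW10 → SW12 → SW9: 4+1+3 = 8
Cheapest is SW33 → SW10 → SW12 → SW9 at 8.

8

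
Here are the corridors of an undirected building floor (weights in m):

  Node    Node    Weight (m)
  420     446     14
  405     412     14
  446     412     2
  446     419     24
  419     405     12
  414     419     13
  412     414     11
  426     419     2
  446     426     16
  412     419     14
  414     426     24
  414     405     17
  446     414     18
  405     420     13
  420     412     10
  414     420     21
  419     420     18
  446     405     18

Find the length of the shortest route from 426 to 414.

15 m

Compare a few routes:
426–419–414: 2+13 = 15
426–414: 24 = 24
The minimum is 15 m via 426–419–414.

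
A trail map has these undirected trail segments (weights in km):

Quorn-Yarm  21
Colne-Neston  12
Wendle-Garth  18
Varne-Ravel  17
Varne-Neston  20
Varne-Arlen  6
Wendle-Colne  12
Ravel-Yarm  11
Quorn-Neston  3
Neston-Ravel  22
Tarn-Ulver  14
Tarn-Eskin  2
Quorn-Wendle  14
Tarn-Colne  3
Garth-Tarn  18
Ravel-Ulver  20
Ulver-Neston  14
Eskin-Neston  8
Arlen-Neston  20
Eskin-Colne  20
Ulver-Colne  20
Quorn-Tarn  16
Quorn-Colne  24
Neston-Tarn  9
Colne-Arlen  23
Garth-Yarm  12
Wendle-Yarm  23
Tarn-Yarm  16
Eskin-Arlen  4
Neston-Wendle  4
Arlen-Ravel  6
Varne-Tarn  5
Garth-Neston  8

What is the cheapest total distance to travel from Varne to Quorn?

Settle nodes by increasing distance from Varne:
Varne: 0
Tarn: 5  (via Varne)
Arlen: 6  (via Varne)
Eskin: 7  (via Tarn)
Colne: 8  (via Tarn)
Ravel: 12  (via Arlen)
Neston: 14  (via Tarn)
Quorn: 17  (via Neston)
Shortest route: Varne → Tarn → Neston → Quorn = 17 km.

17 km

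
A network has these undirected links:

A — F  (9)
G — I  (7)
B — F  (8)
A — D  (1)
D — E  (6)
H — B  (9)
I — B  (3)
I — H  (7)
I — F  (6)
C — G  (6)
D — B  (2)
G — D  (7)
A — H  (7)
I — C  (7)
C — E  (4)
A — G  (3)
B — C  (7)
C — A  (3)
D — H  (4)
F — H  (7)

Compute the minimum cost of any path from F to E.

Enumerating some paths:
F–B–D–E: 8+2+6 = 16
F–I–B–D–E: 6+3+2+6 = 17
F–H–D–E: 7+4+6 = 17
Cheapest is F–B–D–E at 16.

16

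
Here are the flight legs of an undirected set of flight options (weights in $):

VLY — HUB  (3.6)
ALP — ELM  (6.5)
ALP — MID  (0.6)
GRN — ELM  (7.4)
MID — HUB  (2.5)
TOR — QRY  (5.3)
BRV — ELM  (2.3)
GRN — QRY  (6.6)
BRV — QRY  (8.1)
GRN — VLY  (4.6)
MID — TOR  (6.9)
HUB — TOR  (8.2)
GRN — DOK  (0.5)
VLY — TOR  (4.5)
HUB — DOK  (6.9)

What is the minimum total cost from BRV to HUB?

$11.9

Compare a few routes:
BRV - ELM - GRN - DOK - HUB: 2.3+7.4+0.5+6.9 = 17.1
BRV - ELM - ALP - MID - HUB: 2.3+6.5+0.6+2.5 = 11.9
Cheapest is BRV - ELM - ALP - MID - HUB at $11.9.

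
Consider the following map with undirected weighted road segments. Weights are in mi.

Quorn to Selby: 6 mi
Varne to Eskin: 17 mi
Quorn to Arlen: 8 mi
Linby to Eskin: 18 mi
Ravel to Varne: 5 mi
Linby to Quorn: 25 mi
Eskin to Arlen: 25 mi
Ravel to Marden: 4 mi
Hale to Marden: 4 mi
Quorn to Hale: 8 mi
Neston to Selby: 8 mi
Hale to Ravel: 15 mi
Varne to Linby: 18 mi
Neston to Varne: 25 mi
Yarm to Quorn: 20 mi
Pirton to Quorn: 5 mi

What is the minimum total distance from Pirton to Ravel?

21 mi

Shortest distances from Pirton:
Pirton: 0
Quorn: 5  (via Pirton)
Selby: 11  (via Quorn)
Arlen: 13  (via Quorn)
Hale: 13  (via Quorn)
Marden: 17  (via Hale)
Neston: 19  (via Selby)
Ravel: 21  (via Marden)
Shortest route: Pirton → Quorn → Hale → Marden → Ravel = 21 mi.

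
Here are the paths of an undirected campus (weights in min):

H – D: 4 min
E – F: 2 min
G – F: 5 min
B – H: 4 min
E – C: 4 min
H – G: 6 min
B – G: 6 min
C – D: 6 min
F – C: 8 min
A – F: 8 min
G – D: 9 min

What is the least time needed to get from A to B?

Compare a few routes:
A–F–E–C–D–H–B: 8+2+4+6+4+4 = 28
A–F–G–B: 8+5+6 = 19
A–F–G–H–B: 8+5+6+4 = 23
A–F–C–D–H–B: 8+8+6+4+4 = 30
Cheapest is A–F–G–B at 19 min.

19 min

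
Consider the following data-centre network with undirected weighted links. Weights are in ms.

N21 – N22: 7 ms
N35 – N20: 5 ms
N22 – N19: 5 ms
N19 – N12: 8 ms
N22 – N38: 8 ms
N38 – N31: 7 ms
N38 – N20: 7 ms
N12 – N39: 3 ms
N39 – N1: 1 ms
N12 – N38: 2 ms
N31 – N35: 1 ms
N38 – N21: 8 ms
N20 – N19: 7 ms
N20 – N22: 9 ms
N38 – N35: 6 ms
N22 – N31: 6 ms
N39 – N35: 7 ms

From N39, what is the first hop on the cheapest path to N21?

Candidate routes:
N39 - N12 - N38 - N22 - N21: 3+2+8+7 = 20
N39 - N12 - N38 - N21: 3+2+8 = 13
N39 - N35 - N38 - N21: 7+6+8 = 21
Cheapest is N39 - N12 - N38 - N21 at 13 ms.
So from N39 the first move is to N12.

N12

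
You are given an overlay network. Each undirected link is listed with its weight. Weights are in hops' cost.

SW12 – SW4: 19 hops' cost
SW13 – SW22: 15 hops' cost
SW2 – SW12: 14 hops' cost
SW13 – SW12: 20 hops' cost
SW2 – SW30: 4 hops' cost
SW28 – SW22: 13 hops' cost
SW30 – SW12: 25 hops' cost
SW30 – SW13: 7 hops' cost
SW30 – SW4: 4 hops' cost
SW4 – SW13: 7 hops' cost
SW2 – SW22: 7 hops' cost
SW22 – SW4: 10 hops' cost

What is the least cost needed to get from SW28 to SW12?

34 hops' cost

Settle nodes by increasing distance from SW28:
SW28: 0
SW22: 13  (via SW28)
SW2: 20  (via SW22)
SW4: 23  (via SW22)
SW30: 24  (via SW2)
SW13: 28  (via SW22)
SW12: 34  (via SW2)
Shortest route: SW28–SW22–SW2–SW12 = 34 hops' cost.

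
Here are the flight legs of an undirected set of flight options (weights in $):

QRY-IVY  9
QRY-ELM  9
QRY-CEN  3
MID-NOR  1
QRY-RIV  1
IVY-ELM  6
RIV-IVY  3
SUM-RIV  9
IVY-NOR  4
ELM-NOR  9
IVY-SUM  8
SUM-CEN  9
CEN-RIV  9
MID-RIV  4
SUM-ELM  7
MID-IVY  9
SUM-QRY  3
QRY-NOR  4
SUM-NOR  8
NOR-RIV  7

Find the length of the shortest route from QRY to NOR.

$4

Shortest distances from QRY:
QRY: 0
RIV: 1  (via QRY)
SUM: 3  (via QRY)
CEN: 3  (via QRY)
IVY: 4  (via RIV)
NOR: 4  (via QRY)
Shortest route: QRY → NOR = $4.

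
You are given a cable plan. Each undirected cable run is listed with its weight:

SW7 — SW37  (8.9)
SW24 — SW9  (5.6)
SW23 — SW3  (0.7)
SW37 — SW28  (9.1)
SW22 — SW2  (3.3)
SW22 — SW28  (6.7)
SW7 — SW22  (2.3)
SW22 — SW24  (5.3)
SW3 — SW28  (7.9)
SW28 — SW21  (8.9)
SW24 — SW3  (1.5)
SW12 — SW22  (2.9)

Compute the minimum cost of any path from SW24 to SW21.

18.3

Running Dijkstra from SW24:
SW24: 0
SW3: 1.5  (via SW24)
SW23: 2.2  (via SW3)
SW22: 5.3  (via SW24)
SW9: 5.6  (via SW24)
SW7: 7.6  (via SW22)
SW12: 8.2  (via SW22)
SW2: 8.6  (via SW22)
SW28: 9.4  (via SW3)
SW37: 16.5  (via SW7)
SW21: 18.3  (via SW28)
Shortest route: SW24–SW3–SW28–SW21 = 18.3.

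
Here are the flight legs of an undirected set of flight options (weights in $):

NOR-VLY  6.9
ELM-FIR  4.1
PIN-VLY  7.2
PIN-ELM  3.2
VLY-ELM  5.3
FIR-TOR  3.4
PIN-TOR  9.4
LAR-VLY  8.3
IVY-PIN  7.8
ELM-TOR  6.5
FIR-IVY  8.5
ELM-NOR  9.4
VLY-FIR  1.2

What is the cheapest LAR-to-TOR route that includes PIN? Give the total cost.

$24.9

Shortest LAR→PIN: LAR–VLY–PIN = 15.5
Shortest PIN→TOR: PIN–TOR = 9.4
Total via PIN: 15.5 + 9.4 = $24.9.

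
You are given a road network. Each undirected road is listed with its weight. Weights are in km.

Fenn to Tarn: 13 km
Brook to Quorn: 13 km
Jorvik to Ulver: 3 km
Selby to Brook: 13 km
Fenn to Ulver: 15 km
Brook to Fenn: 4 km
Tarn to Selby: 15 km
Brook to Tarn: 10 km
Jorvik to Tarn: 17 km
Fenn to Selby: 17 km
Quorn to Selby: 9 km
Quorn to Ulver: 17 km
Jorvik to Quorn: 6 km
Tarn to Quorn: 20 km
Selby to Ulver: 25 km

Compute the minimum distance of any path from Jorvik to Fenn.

Compare a few routes:
Jorvik → Quorn → Brook → Fenn: 6+13+4 = 23
Jorvik → Ulver → Fenn: 3+15 = 18
The minimum is 18 km via Jorvik → Ulver → Fenn.

18 km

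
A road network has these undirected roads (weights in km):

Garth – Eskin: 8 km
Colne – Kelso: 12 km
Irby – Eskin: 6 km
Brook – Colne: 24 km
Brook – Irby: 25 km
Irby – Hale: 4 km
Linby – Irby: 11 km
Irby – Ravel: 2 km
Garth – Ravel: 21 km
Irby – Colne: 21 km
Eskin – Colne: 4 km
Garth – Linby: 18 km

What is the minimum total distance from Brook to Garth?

Enumerating some paths:
Brook - Colne - Eskin - Garth: 24+4+8 = 36
Brook - Irby - Ravel - Garth: 25+2+21 = 48
Brook - Irby - Eskin - Garth: 25+6+8 = 39
The minimum is 36 km via Brook - Colne - Eskin - Garth.

36 km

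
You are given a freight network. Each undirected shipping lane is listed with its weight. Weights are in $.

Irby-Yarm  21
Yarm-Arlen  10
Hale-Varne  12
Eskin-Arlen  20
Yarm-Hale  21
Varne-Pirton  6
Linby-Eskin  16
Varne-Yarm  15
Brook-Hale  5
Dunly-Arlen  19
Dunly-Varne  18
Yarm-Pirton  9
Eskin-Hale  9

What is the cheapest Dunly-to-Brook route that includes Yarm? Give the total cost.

$55

Best Dunly to Yarm: Dunly → Arlen → Yarm costing 29
Best Yarm to Brook: Yarm → Hale → Brook costing 26
Total via Yarm: 29 + 26 = $55.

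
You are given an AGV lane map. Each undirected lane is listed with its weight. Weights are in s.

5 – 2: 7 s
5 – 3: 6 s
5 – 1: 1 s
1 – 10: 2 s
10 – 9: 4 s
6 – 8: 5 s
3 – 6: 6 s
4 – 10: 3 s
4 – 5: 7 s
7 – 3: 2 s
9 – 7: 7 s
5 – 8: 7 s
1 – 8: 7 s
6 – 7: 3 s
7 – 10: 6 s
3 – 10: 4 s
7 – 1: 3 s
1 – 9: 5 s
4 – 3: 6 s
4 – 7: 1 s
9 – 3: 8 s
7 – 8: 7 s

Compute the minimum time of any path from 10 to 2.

Settle nodes by increasing distance from 10:
10: 0
1: 2  (via 10)
4: 3  (via 10)
5: 3  (via 1)
3: 4  (via 10)
7: 4  (via 4)
9: 4  (via 10)
6: 7  (via 7)
8: 9  (via 1)
2: 10  (via 5)
Shortest route: 10–1–5–2 = 10 s.

10 s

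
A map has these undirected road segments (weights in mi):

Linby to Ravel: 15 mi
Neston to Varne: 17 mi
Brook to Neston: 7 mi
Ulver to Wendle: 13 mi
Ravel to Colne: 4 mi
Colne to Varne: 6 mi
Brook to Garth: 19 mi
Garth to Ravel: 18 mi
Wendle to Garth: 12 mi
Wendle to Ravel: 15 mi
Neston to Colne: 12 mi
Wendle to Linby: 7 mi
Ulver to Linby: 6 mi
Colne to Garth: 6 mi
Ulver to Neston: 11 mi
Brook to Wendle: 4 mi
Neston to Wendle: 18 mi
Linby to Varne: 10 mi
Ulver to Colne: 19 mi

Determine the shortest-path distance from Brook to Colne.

Compare a few routes:
Brook - Neston - Colne: 7+12 = 19
Brook - Wendle - Garth - Colne: 4+12+6 = 22
Brook - Wendle - Ravel - Colne: 4+15+4 = 23
The minimum is 19 mi via Brook - Neston - Colne.

19 mi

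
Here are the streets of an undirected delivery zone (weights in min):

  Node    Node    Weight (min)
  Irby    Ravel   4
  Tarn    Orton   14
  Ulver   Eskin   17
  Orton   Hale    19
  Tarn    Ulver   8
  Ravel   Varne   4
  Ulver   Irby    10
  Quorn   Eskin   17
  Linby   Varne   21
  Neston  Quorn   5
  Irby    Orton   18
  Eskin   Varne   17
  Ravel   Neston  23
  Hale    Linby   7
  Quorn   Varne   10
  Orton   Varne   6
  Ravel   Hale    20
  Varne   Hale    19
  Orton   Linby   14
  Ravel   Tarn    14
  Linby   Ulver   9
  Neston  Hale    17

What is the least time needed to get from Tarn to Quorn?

Compare a few routes:
Tarn - Ravel - Varne - Quorn: 14+4+10 = 28
Tarn - Orton - Varne - Quorn: 14+6+10 = 30
The minimum is 28 min via Tarn - Ravel - Varne - Quorn.

28 min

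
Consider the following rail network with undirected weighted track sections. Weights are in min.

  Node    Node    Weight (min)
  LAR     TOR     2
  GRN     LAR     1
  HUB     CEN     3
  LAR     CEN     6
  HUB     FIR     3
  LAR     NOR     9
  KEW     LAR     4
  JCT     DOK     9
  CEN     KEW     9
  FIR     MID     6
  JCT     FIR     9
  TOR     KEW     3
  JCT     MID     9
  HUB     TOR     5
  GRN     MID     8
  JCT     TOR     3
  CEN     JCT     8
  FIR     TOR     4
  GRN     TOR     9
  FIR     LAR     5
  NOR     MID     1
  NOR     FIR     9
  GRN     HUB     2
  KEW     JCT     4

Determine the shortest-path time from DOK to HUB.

Running Dijkstra from DOK:
DOK: 0
JCT: 9  (via DOK)
TOR: 12  (via JCT)
KEW: 13  (via JCT)
LAR: 14  (via TOR)
GRN: 15  (via LAR)
FIR: 16  (via TOR)
CEN: 17  (via JCT)
HUB: 17  (via TOR)
Shortest route: DOK → JCT → TOR → HUB = 17 min.

17 min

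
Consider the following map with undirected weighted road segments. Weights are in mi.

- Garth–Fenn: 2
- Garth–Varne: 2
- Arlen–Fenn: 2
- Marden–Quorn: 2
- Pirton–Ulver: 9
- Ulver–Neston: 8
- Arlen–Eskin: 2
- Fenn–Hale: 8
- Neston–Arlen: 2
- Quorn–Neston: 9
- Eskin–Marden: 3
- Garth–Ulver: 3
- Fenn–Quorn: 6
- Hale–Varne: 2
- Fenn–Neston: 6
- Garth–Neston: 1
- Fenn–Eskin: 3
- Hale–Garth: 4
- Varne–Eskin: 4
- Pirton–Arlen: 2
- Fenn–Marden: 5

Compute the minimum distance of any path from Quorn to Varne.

Enumerating some paths:
Quorn - Marden - Eskin - Varne: 2+3+4 = 9
Quorn - Fenn - Garth - Varne: 6+2+2 = 10
Quorn - Marden - Eskin - Fenn - Garth - Varne: 2+3+3+2+2 = 12
Quorn - Marden - Fenn - Garth - Varne: 2+5+2+2 = 11
Cheapest is Quorn - Marden - Eskin - Varne at 9 mi.

9 mi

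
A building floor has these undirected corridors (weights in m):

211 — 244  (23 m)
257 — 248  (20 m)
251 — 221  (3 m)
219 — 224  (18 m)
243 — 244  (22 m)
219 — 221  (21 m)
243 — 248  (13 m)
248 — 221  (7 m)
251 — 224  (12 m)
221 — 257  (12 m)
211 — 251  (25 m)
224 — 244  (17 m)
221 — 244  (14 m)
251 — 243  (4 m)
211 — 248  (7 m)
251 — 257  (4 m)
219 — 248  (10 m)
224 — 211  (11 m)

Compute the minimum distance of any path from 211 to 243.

20 m

Compare a few routes:
211 → 248 → 243: 7+13 = 20
211 → 248 → 221 → 251 → 243: 7+7+3+4 = 21
The minimum is 20 m via 211 → 248 → 243.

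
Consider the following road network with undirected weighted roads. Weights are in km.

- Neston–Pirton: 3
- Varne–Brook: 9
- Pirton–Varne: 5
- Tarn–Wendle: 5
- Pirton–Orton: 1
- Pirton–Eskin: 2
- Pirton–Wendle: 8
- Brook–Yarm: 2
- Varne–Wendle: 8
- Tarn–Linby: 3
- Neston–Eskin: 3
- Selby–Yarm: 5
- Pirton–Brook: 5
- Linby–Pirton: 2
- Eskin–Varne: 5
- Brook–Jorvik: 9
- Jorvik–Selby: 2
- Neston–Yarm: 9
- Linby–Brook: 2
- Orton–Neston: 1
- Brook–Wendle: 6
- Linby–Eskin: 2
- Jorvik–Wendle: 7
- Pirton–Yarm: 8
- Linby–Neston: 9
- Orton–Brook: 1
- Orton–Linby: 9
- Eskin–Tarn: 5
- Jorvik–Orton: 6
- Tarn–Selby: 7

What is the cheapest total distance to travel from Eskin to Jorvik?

9 km

Compare a few routes:
Eskin - Neston - Orton - Jorvik: 3+1+6 = 10
Eskin - Pirton - Orton - Jorvik: 2+1+6 = 9
Eskin - Linby - Pirton - Orton - Jorvik: 2+2+1+6 = 11
Cheapest is Eskin - Pirton - Orton - Jorvik at 9 km.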